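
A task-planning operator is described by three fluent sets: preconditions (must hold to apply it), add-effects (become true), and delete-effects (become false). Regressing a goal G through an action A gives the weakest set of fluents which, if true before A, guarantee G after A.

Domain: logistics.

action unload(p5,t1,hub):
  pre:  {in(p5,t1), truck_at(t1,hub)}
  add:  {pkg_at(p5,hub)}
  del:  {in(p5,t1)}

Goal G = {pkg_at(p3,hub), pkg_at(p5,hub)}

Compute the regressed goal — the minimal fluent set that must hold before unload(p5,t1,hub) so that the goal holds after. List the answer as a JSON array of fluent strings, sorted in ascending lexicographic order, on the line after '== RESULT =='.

Regress:
  G ∩ del = {}  (empty — regression defined)
  G \ add = {pkg_at(p3,hub), pkg_at(p5,hub)} \ {pkg_at(p5,hub)} = {pkg_at(p3,hub)}
  ∪ pre   = {pkg_at(p3,hub)} ∪ {in(p5,t1), truck_at(t1,hub)}
          = {in(p5,t1), pkg_at(p3,hub), truck_at(t1,hub)}

== RESULT ==
["in(p5,t1)", "pkg_at(p3,hub)", "truck_at(t1,hub)"]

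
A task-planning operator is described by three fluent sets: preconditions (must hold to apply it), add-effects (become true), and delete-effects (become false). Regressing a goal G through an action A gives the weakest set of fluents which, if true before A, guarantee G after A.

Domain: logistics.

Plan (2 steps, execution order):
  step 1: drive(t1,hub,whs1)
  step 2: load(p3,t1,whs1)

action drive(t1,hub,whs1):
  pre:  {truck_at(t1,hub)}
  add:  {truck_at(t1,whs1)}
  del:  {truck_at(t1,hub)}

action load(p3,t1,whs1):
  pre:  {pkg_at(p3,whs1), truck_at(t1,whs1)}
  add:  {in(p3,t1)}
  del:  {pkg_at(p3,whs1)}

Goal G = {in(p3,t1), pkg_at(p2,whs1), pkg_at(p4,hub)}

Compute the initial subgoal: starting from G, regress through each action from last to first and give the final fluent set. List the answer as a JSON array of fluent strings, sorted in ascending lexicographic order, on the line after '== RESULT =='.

Work backward from the goal:
  through step 2 (load(p3,t1,whs1)): drop {in(p3,t1)}, keep {pkg_at(p2,whs1), pkg_at(p4,hub)}, require {pkg_at(p3,whs1), truck_at(t1,whs1)}
    → {pkg_at(p2,whs1), pkg_at(p3,whs1), pkg_at(p4,hub), truck_at(t1,whs1)}
  through step 1 (drive(t1,hub,whs1)): drop {truck_at(t1,whs1)}, keep {pkg_at(p2,whs1), pkg_at(p3,whs1), pkg_at(p4,hub)}, require {truck_at(t1,hub)}
    → {pkg_at(p2,whs1), pkg_at(p3,whs1), pkg_at(p4,hub), truck_at(t1,hub)}

== RESULT ==
["pkg_at(p2,whs1)", "pkg_at(p3,whs1)", "pkg_at(p4,hub)", "truck_at(t1,hub)"]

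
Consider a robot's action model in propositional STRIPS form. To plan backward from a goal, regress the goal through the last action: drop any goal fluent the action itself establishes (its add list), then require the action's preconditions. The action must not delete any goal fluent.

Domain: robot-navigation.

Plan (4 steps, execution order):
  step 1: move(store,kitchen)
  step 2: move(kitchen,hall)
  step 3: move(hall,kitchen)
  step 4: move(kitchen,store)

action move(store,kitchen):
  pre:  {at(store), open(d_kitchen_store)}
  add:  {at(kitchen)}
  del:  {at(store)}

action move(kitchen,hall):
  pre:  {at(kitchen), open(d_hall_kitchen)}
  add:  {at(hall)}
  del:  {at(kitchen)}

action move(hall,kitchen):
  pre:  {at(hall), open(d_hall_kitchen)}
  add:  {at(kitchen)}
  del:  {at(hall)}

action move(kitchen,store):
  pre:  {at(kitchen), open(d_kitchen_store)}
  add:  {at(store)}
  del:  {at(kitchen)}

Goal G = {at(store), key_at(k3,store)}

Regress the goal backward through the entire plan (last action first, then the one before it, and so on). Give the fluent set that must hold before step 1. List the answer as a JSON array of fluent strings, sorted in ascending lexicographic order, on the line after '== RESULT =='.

Regress step by step:
  through step 4 (move(kitchen,store)): drop {at(store)}, keep {key_at(k3,store)}, require {at(kitchen), open(d_kitchen_store)}
    → {at(kitchen), key_at(k3,store), open(d_kitchen_store)}
  through step 3 (move(hall,kitchen)): drop {at(kitchen)}, keep {key_at(k3,store), open(d_kitchen_store)}, require {at(hall), open(d_hall_kitchen)}
    → {at(hall), key_at(k3,store), open(d_hall_kitchen), open(d_kitchen_store)}
  through step 2 (move(kitchen,hall)): drop {at(hall)}, keep {key_at(k3,store), open(d_hall_kitchen), open(d_kitchen_store)}, require {at(kitchen), open(d_hall_kitchen)}
    → {at(kitchen), key_at(k3,store), open(d_hall_kitchen), open(d_kitchen_store)}
  through step 1 (move(store,kitchen)): drop {at(kitchen)}, keep {key_at(k3,store), open(d_hall_kitchen), open(d_kitchen_store)}, require {at(store), open(d_kitchen_store)}
    → {at(store), key_at(k3,store), open(d_hall_kitchen), open(d_kitchen_store)}

== RESULT ==
["at(store)", "key_at(k3,store)", "open(d_hall_kitchen)", "open(d_kitchen_store)"]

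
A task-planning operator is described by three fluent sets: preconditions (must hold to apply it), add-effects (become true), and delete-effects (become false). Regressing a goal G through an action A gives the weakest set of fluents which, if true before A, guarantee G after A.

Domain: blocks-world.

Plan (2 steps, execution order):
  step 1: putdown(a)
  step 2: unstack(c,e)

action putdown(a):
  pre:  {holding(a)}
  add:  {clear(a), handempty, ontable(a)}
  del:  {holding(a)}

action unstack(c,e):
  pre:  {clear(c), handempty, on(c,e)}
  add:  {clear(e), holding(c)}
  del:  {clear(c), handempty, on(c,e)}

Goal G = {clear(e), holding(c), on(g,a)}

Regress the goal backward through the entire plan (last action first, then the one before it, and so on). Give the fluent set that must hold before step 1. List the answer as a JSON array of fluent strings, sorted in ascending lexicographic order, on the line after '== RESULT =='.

Regress step by step:
  through step 2 (unstack(c,e)): drop {clear(e), holding(c)}, keep {on(g,a)}, require {clear(c), handempty, on(c,e)}
    → {clear(c), handempty, on(c,e), on(g,a)}
  through step 1 (putdown(a)): drop {handempty}, keep {clear(c), on(c,e), on(g,a)}, require {holding(a)}
    → {clear(c), holding(a), on(c,e), on(g,a)}

== RESULT ==
["clear(c)", "holding(a)", "on(c,e)", "on(g,a)"]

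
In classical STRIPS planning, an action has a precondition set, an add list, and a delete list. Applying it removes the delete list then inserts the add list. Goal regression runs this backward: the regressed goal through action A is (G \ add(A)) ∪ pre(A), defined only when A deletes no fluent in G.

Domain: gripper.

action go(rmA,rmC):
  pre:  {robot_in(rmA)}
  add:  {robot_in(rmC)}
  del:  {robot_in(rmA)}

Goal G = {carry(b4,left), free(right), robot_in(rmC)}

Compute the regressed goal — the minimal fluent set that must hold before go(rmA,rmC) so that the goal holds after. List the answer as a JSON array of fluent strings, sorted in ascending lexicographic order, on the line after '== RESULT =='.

Regress:
  G ∩ del = {}  (empty — regression defined)
  G \ add = {carry(b4,left), free(right), robot_in(rmC)} \ {robot_in(rmC)} = {carry(b4,left), free(right)}
  ∪ pre   = {carry(b4,left), free(right)} ∪ {robot_in(rmA)}
          = {carry(b4,left), free(right), robot_in(rmA)}

== RESULT ==
["carry(b4,left)", "free(right)", "robot_in(rmA)"]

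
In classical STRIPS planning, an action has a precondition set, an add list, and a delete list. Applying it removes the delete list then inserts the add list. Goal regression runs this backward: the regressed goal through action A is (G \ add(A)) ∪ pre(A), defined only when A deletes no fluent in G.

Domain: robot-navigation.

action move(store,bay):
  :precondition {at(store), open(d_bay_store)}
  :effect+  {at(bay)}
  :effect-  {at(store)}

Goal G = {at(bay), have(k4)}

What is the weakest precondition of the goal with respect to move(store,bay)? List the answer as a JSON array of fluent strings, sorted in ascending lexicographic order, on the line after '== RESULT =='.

Regress:
  G ∩ del = {}  (empty — regression defined)
  G \ add = {at(bay), have(k4)} \ {at(bay)} = {have(k4)}
  ∪ pre   = {have(k4)} ∪ {at(store), open(d_bay_store)}
          = {at(store), have(k4), open(d_bay_store)}

== RESULT ==
["at(store)", "have(k4)", "open(d_bay_store)"]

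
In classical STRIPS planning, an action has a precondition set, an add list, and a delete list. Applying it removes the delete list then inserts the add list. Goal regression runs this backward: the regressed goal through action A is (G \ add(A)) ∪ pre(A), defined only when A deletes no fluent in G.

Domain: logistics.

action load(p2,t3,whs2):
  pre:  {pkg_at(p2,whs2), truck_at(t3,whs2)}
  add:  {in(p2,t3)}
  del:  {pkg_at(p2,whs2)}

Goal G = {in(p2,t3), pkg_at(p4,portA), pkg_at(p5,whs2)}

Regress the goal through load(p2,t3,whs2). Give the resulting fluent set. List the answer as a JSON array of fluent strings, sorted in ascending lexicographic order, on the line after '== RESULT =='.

Regress:
  G ∩ del = {}  (empty — regression defined)
  G \ add = {in(p2,t3), pkg_at(p4,portA), pkg_at(p5,whs2)} \ {in(p2,t3)} = {pkg_at(p4,portA), pkg_at(p5,whs2)}
  ∪ pre   = {pkg_at(p4,portA), pkg_at(p5,whs2)} ∪ {pkg_at(p2,whs2), truck_at(t3,whs2)}
          = {pkg_at(p2,whs2), pkg_at(p4,portA), pkg_at(p5,whs2), truck_at(t3,whs2)}

== RESULT ==
["pkg_at(p2,whs2)", "pkg_at(p4,portA)", "pkg_at(p5,whs2)", "truck_at(t3,whs2)"]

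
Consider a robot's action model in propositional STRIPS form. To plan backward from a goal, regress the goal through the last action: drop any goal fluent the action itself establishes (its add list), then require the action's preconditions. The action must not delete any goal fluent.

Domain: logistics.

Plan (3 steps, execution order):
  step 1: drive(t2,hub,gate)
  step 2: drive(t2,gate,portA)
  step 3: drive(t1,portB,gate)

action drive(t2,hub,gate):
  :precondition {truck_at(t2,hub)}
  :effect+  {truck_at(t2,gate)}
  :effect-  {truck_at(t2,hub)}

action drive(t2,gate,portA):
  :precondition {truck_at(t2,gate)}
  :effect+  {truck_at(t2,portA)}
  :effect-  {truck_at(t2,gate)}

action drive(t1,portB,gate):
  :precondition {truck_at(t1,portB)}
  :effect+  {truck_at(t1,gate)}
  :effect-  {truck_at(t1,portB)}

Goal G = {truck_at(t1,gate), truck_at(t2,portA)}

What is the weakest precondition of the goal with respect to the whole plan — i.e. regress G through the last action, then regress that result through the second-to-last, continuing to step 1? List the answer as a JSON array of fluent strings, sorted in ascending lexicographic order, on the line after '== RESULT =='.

Regress step by step:
  through step 3 (drive(t1,portB,gate)): drop {truck_at(t1,gate)}, keep {truck_at(t2,portA)}, require {truck_at(t1,portB)}
    → {truck_at(t1,portB), truck_at(t2,portA)}
  through step 2 (drive(t2,gate,portA)): drop {truck_at(t2,portA)}, keep {truck_at(t1,portB)}, require {truck_at(t2,gate)}
    → {truck_at(t1,portB), truck_at(t2,gate)}
  through step 1 (drive(t2,hub,gate)): drop {truck_at(t2,gate)}, keep {truck_at(t1,portB)}, require {truck_at(t2,hub)}
    → {truck_at(t1,portB), truck_at(t2,hub)}

== RESULT ==
["truck_at(t1,portB)", "truck_at(t2,hub)"]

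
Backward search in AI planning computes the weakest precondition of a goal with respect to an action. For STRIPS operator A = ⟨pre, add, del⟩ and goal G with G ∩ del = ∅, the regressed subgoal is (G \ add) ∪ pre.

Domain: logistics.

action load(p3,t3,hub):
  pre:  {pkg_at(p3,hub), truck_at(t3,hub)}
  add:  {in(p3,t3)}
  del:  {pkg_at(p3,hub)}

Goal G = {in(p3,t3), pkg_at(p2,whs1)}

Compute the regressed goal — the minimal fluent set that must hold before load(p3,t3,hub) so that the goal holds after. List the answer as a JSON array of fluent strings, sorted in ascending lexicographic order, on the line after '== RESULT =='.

Compute (G \ add) ∪ pre:
  G ∩ del = {}  (empty — regression defined)
  G \ add = {in(p3,t3), pkg_at(p2,whs1)} \ {in(p3,t3)} = {pkg_at(p2,whs1)}
  ∪ pre   = {pkg_at(p2,whs1)} ∪ {pkg_at(p3,hub), truck_at(t3,hub)}
          = {pkg_at(p2,whs1), pkg_at(p3,hub), truck_at(t3,hub)}

== RESULT ==
["pkg_at(p2,whs1)", "pkg_at(p3,hub)", "truck_at(t3,hub)"]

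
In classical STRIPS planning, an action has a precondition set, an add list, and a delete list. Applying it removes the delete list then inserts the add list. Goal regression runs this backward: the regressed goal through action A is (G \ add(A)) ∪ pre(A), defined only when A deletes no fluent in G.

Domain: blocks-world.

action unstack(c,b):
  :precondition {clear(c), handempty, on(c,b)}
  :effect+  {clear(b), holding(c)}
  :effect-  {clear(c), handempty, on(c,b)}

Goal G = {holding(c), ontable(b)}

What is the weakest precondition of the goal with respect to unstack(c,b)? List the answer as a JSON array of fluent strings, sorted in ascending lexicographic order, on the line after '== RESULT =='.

Regress:
  G ∩ del = {}  (empty — regression defined)
  G \ add = {holding(c), ontable(b)} \ {clear(b), holding(c)} = {ontable(b)}
  ∪ pre   = {ontable(b)} ∪ {clear(c), handempty, on(c,b)}
          = {clear(c), handempty, on(c,b), ontable(b)}

== RESULT ==
["clear(c)", "handempty", "on(c,b)", "ontable(b)"]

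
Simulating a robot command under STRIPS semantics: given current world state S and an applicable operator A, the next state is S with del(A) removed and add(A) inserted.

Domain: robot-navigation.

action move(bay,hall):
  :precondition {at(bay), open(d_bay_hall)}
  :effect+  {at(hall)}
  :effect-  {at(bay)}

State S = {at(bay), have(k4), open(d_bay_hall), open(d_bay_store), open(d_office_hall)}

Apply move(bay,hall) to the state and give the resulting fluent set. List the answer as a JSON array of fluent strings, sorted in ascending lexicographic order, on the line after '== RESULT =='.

Compute (S \ del) ∪ add:
  pre ⊆ S: {at(bay), open(d_bay_hall)} ⊆ S  — applicable
  S \ del = {have(k4), open(d_bay_hall), open(d_bay_store), open(d_office_hall)}
  ∪ add   = {at(hall), have(k4), open(d_bay_hall), open(d_bay_store), open(d_office_hall)}

== RESULT ==
["at(hall)", "have(k4)", "open(d_bay_hall)", "open(d_bay_store)", "open(d_office_hall)"]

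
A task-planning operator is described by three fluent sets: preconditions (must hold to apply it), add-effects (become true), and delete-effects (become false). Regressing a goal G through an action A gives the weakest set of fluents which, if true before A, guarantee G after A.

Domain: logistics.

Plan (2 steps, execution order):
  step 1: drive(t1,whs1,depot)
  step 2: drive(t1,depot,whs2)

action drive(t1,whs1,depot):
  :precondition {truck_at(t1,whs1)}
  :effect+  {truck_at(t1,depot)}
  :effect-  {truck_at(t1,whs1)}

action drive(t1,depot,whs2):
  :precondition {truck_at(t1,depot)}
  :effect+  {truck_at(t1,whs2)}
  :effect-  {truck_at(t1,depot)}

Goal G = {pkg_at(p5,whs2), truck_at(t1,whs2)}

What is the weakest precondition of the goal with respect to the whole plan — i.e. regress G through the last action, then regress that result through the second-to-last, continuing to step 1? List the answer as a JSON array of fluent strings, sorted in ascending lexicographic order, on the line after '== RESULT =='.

Work backward from the goal:
  through step 2 (drive(t1,depot,whs2)): drop {truck_at(t1,whs2)}, keep {pkg_at(p5,whs2)}, require {truck_at(t1,depot)}
    → {pkg_at(p5,whs2), truck_at(t1,depot)}
  through step 1 (drive(t1,whs1,depot)): drop {truck_at(t1,depot)}, keep {pkg_at(p5,whs2)}, require {truck_at(t1,whs1)}
    → {pkg_at(p5,whs2), truck_at(t1,whs1)}

== RESULT ==
["pkg_at(p5,whs2)", "truck_at(t1,whs1)"]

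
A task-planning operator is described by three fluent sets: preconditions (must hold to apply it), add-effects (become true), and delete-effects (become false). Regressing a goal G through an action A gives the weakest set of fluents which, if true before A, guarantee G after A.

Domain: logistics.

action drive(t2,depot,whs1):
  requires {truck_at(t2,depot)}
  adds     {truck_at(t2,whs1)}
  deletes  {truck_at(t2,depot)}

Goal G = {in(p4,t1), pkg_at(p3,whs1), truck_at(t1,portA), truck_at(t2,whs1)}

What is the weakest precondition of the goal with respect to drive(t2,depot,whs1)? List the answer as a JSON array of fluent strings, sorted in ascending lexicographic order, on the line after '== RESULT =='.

Regress:
  G ∩ del = {}  (empty — regression defined)
  G \ add = {in(p4,t1), pkg_at(p3,whs1), truck_at(t1,portA), truck_at(t2,whs1)} \ {truck_at(t2,whs1)} = {in(p4,t1), pkg_at(p3,whs1), truck_at(t1,portA)}
  ∪ pre   = {in(p4,t1), pkg_at(p3,whs1), truck_at(t1,portA)} ∪ {truck_at(t2,depot)}
          = {in(p4,t1), pkg_at(p3,whs1), truck_at(t1,portA), truck_at(t2,depot)}

== RESULT ==
["in(p4,t1)", "pkg_at(p3,whs1)", "truck_at(t1,portA)", "truck_at(t2,depot)"]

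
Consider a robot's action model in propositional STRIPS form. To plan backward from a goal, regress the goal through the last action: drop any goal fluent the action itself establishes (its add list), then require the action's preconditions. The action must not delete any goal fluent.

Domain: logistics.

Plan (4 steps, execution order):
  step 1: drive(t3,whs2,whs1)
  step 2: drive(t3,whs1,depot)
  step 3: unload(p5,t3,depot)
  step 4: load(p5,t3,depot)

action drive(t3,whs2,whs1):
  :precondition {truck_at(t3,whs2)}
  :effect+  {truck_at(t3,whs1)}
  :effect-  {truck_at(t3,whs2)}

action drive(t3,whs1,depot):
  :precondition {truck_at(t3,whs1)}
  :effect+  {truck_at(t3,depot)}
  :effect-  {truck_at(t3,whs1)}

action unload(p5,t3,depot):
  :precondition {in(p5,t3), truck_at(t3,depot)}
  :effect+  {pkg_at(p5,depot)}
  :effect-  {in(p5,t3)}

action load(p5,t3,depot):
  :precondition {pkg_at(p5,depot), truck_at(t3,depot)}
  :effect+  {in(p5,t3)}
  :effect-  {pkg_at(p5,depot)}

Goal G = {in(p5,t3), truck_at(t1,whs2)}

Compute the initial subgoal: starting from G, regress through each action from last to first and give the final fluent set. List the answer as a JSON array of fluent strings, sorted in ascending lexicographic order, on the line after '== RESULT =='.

Work backward from the goal:
  through step 4 (load(p5,t3,depot)): drop {in(p5,t3)}, keep {truck_at(t1,whs2)}, require {pkg_at(p5,depot), truck_at(t3,depot)}
    → {pkg_at(p5,depot), truck_at(t1,whs2), truck_at(t3,depot)}
  through step 3 (unload(p5,t3,depot)): drop {pkg_at(p5,depot)}, keep {truck_at(t1,whs2), truck_at(t3,depot)}, require {in(p5,t3), truck_at(t3,depot)}
    → {in(p5,t3), truck_at(t1,whs2), truck_at(t3,depot)}
  through step 2 (drive(t3,whs1,depot)): drop {truck_at(t3,depot)}, keep {in(p5,t3), truck_at(t1,whs2)}, require {truck_at(t3,whs1)}
    → {in(p5,t3), truck_at(t1,whs2), truck_at(t3,whs1)}
  through step 1 (drive(t3,whs2,whs1)): drop {truck_at(t3,whs1)}, keep {in(p5,t3), truck_at(t1,whs2)}, require {truck_at(t3,whs2)}
    → {in(p5,t3), truck_at(t1,whs2), truck_at(t3,whs2)}

== RESULT ==
["in(p5,t3)", "truck_at(t1,whs2)", "truck_at(t3,whs2)"]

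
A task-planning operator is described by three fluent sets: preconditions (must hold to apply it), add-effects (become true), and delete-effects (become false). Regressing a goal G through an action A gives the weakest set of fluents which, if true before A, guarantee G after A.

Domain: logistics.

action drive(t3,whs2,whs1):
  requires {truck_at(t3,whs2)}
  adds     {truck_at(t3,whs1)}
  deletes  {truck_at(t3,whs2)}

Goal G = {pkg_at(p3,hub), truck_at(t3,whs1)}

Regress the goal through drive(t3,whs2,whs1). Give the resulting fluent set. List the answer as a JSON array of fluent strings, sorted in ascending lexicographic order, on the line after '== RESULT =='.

Compute (G \ add) ∪ pre:
  G ∩ del = {}  (empty — regression defined)
  G \ add = {pkg_at(p3,hub), truck_at(t3,whs1)} \ {truck_at(t3,whs1)} = {pkg_at(p3,hub)}
  ∪ pre   = {pkg_at(p3,hub)} ∪ {truck_at(t3,whs2)}
          = {pkg_at(p3,hub), truck_at(t3,whs2)}

== RESULT ==
["pkg_at(p3,hub)", "truck_at(t3,whs2)"]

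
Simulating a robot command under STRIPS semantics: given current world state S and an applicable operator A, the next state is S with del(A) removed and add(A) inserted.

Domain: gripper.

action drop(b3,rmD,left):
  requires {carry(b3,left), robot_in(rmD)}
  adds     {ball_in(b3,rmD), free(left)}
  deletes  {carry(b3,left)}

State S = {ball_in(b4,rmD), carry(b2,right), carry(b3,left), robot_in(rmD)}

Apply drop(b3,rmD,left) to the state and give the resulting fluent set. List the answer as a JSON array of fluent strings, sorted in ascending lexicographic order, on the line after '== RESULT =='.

Progress:
  pre ⊆ S: {carry(b3,left), robot_in(rmD)} ⊆ S  — applicable
  S \ del = {ball_in(b4,rmD), carry(b2,right), robot_in(rmD)}
  ∪ add   = {ball_in(b3,rmD), ball_in(b4,rmD), carry(b2,right), free(left), robot_in(rmD)}

== RESULT ==
["ball_in(b3,rmD)", "ball_in(b4,rmD)", "carry(b2,right)", "free(left)", "robot_in(rmD)"]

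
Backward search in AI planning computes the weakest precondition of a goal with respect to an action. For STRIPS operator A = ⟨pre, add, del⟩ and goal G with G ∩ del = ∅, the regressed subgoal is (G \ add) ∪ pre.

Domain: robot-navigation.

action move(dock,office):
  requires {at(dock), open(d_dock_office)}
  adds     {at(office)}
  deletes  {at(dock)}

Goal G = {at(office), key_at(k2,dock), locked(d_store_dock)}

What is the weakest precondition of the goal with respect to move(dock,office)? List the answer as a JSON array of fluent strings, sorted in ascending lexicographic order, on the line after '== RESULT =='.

Regress:
  G ∩ del = {}  (empty — regression defined)
  G \ add = {at(office), key_at(k2,dock), locked(d_store_dock)} \ {at(office)} = {key_at(k2,dock), locked(d_store_dock)}
  ∪ pre   = {key_at(k2,dock), locked(d_store_dock)} ∪ {at(dock), open(d_dock_office)}
          = {at(dock), key_at(k2,dock), locked(d_store_dock), open(d_dock_office)}

== RESULT ==
["at(dock)", "key_at(k2,dock)", "locked(d_store_dock)", "open(d_dock_office)"]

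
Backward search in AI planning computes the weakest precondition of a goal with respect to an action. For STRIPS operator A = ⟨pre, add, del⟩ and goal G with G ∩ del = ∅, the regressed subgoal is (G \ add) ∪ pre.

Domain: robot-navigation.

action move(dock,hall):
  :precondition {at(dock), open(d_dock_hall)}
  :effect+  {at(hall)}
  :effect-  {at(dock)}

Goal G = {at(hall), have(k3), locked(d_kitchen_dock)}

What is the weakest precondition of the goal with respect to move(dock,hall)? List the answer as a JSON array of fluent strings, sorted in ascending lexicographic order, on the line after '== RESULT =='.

Compute (G \ add) ∪ pre:
  G ∩ del = {}  (empty — regression defined)
  G \ add = {at(hall), have(k3), locked(d_kitchen_dock)} \ {at(hall)} = {have(k3), locked(d_kitchen_dock)}
  ∪ pre   = {have(k3), locked(d_kitchen_dock)} ∪ {at(dock), open(d_dock_hall)}
          = {at(dock), have(k3), locked(d_kitchen_dock), open(d_dock_hall)}

== RESULT ==
["at(dock)", "have(k3)", "locked(d_kitchen_dock)", "open(d_dock_hall)"]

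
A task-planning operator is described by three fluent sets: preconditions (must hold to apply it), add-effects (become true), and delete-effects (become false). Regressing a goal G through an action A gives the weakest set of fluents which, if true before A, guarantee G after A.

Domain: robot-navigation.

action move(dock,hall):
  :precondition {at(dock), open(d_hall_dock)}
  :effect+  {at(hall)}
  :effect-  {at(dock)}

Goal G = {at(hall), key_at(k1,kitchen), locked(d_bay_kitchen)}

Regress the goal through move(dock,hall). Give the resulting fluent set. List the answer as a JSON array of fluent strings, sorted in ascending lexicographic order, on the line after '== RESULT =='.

Regress:
  G ∩ del = {}  (empty — regression defined)
  G \ add = {at(hall), key_at(k1,kitchen), locked(d_bay_kitchen)} \ {at(hall)} = {key_at(k1,kitchen), locked(d_bay_kitchen)}
  ∪ pre   = {key_at(k1,kitchen), locked(d_bay_kitchen)} ∪ {at(dock), open(d_hall_dock)}
          = {at(dock), key_at(k1,kitchen), locked(d_bay_kitchen), open(d_hall_dock)}

== RESULT ==
["at(dock)", "key_at(k1,kitchen)", "locked(d_bay_kitchen)", "open(d_hall_dock)"]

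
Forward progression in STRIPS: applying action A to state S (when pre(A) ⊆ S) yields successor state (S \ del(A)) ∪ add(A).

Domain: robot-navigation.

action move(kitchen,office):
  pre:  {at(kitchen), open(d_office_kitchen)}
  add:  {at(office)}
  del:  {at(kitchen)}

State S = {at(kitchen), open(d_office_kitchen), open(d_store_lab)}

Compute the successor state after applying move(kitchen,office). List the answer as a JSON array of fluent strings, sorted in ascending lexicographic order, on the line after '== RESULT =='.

Compute (S \ del) ∪ add:
  pre ⊆ S: {at(kitchen), open(d_office_kitchen)} ⊆ S  — applicable
  S \ del = {open(d_office_kitchen), open(d_store_lab)}
  ∪ add   = {at(office), open(d_office_kitchen), open(d_store_lab)}

== RESULT ==
["at(office)", "open(d_office_kitchen)", "open(d_store_lab)"]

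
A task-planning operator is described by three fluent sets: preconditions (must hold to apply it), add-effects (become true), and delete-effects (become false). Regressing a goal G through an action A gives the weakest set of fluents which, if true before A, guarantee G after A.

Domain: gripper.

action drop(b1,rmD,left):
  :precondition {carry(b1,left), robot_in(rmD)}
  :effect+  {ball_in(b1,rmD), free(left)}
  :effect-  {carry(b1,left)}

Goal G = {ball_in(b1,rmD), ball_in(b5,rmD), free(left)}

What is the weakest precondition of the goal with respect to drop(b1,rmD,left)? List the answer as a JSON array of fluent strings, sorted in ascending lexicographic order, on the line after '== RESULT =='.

Regress:
  G ∩ del = {}  (empty — regression defined)
  G \ add = {ball_in(b1,rmD), ball_in(b5,rmD), free(left)} \ {ball_in(b1,rmD), free(left)} = {ball_in(b5,rmD)}
  ∪ pre   = {ball_in(b5,rmD)} ∪ {carry(b1,left), robot_in(rmD)}
          = {ball_in(b5,rmD), carry(b1,left), robot_in(rmD)}

== RESULT ==
["ball_in(b5,rmD)", "carry(b1,left)", "robot_in(rmD)"]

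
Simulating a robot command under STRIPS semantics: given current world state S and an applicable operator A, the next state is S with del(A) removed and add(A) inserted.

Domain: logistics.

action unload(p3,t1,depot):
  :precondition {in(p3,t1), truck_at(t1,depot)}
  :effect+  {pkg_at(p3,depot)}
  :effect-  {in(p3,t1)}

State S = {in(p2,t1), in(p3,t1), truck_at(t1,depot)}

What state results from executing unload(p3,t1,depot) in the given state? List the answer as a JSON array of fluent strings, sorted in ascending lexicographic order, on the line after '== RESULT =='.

Progress:
  pre ⊆ S: {in(p3,t1), truck_at(t1,depot)} ⊆ S  — applicable
  S \ del = {in(p2,t1), truck_at(t1,depot)}
  ∪ add   = {in(p2,t1), pkg_at(p3,depot), truck_at(t1,depot)}

== RESULT ==
["in(p2,t1)", "pkg_at(p3,depot)", "truck_at(t1,depot)"]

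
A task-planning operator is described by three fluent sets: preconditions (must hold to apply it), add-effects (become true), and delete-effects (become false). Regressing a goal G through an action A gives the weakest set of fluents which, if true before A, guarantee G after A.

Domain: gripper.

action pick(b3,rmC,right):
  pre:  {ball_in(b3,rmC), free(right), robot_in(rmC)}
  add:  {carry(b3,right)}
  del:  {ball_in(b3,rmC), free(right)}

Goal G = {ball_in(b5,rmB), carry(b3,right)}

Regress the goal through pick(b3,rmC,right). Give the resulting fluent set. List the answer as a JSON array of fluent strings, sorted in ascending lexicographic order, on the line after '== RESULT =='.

Compute (G \ add) ∪ pre:
  G ∩ del = {}  (empty — regression defined)
  G \ add = {ball_in(b5,rmB), carry(b3,right)} \ {carry(b3,right)} = {ball_in(b5,rmB)}
  ∪ pre   = {ball_in(b5,rmB)} ∪ {ball_in(b3,rmC), free(right), robot_in(rmC)}
          = {ball_in(b3,rmC), ball_in(b5,rmB), free(right), robot_in(rmC)}

== RESULT ==
["ball_in(b3,rmC)", "ball_in(b5,rmB)", "free(right)", "robot_in(rmC)"]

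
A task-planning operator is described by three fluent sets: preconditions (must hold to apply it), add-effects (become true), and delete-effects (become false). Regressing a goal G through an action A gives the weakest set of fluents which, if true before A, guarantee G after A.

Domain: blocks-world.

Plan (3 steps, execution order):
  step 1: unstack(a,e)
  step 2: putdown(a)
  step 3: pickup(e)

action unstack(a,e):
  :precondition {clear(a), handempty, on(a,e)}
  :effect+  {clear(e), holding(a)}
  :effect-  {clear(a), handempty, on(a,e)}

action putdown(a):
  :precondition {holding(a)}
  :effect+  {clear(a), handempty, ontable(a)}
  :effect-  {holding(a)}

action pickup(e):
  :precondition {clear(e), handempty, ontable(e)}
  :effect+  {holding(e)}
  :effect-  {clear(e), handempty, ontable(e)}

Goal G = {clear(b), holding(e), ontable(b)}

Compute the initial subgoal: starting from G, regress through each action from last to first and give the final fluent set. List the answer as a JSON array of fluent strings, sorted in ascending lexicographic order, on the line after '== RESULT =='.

Regress step by step:
  through step 3 (pickup(e)): drop {holding(e)}, keep {clear(b), ontable(b)}, require {clear(e), handempty, ontable(e)}
    → {clear(b), clear(e), handempty, ontable(b), ontable(e)}
  through step 2 (putdown(a)): drop {handempty}, keep {clear(b), clear(e), ontable(b), ontable(e)}, require {holding(a)}
    → {clear(b), clear(e), holding(a), ontable(b), ontable(e)}
  through step 1 (unstack(a,e)): drop {clear(e), holding(a)}, keep {clear(b), ontable(b), ontable(e)}, require {clear(a), handempty, on(a,e)}
    → {clear(a), clear(b), handempty, on(a,e), ontable(b), ontable(e)}

== RESULT ==
["clear(a)", "clear(b)", "handempty", "on(a,e)", "ontable(b)", "ontable(e)"]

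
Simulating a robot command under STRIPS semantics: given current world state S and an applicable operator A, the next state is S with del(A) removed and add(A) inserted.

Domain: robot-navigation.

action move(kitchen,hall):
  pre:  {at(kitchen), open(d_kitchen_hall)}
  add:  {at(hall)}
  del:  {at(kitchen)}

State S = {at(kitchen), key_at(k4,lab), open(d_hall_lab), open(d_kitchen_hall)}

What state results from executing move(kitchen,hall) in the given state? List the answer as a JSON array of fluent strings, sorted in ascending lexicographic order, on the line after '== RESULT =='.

Compute (S \ del) ∪ add:
  pre ⊆ S: {at(kitchen), open(d_kitchen_hall)} ⊆ S  — applicable
  S \ del = {key_at(k4,lab), open(d_hall_lab), open(d_kitchen_hall)}
  ∪ add   = {at(hall), key_at(k4,lab), open(d_hall_lab), open(d_kitchen_hall)}

== RESULT ==
["at(hall)", "key_at(k4,lab)", "open(d_hall_lab)", "open(d_kitchen_hall)"]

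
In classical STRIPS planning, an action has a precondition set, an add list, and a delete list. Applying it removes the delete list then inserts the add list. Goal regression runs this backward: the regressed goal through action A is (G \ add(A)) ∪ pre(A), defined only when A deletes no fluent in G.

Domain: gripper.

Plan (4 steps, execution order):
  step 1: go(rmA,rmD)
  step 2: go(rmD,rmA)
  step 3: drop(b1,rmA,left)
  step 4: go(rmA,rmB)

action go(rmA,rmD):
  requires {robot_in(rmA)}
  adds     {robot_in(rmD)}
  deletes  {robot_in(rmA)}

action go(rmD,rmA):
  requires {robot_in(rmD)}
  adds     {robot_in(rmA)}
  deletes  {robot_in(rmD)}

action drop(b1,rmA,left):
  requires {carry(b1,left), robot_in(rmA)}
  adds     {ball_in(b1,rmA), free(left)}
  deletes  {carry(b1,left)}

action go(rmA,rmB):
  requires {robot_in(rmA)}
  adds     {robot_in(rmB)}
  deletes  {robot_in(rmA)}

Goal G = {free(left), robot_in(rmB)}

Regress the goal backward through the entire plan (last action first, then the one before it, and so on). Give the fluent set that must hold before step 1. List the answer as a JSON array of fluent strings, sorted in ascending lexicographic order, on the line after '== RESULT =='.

Work backward from the goal:
  through step 4 (go(rmA,rmB)): drop {robot_in(rmB)}, keep {free(left)}, require {robot_in(rmA)}
    → {free(left), robot_in(rmA)}
  through step 3 (drop(b1,rmA,left)): drop {free(left)}, keep {robot_in(rmA)}, require {carry(b1,left), robot_in(rmA)}
    → {carry(b1,left), robot_in(rmA)}
  through step 2 (go(rmD,rmA)): drop {robot_in(rmA)}, keep {carry(b1,left)}, require {robot_in(rmD)}
    → {carry(b1,left), robot_in(rmD)}
  through step 1 (go(rmA,rmD)): drop {robot_in(rmD)}, keep {carry(b1,left)}, require {robot_in(rmA)}
    → {carry(b1,left), robot_in(rmA)}

== RESULT ==
["carry(b1,left)", "robot_in(rmA)"]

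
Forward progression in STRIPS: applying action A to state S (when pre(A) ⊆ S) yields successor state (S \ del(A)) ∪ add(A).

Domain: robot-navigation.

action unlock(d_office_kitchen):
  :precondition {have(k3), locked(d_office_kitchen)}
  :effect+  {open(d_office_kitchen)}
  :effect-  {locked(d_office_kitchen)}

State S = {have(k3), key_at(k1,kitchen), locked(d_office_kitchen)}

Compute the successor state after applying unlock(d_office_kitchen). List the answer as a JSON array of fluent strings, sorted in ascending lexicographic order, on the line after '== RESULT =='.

Progress:
  pre ⊆ S: {have(k3), locked(d_office_kitchen)} ⊆ S  — applicable
  S \ del = {have(k3), key_at(k1,kitchen)}
  ∪ add   = {have(k3), key_at(k1,kitchen), open(d_office_kitchen)}

== RESULT ==
["have(k3)", "key_at(k1,kitchen)", "open(d_office_kitchen)"]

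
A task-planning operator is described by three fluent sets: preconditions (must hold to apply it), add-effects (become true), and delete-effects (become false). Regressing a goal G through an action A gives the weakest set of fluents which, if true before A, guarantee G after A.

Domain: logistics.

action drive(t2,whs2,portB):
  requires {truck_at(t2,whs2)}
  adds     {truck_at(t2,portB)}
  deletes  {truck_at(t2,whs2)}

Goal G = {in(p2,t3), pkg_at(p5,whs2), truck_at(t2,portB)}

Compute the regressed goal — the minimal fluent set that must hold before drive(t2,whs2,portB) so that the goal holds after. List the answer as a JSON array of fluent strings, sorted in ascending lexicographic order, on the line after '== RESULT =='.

Regress:
  G ∩ del = {}  (empty — regression defined)
  G \ add = {in(p2,t3), pkg_at(p5,whs2), truck_at(t2,portB)} \ {truck_at(t2,portB)} = {in(p2,t3), pkg_at(p5,whs2)}
  ∪ pre   = {in(p2,t3), pkg_at(p5,whs2)} ∪ {truck_at(t2,whs2)}
          = {in(p2,t3), pkg_at(p5,whs2), truck_at(t2,whs2)}

== RESULT ==
["in(p2,t3)", "pkg_at(p5,whs2)", "truck_at(t2,whs2)"]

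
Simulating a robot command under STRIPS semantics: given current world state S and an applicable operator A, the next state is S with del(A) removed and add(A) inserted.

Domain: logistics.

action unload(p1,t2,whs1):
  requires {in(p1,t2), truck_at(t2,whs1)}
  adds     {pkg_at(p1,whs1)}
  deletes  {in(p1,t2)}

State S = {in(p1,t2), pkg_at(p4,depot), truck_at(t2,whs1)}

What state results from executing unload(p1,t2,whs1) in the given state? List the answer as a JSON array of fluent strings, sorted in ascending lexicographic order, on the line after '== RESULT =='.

Compute (S \ del) ∪ add:
  pre ⊆ S: {in(p1,t2), truck_at(t2,whs1)} ⊆ S  — applicable
  S \ del = {pkg_at(p4,depot), truck_at(t2,whs1)}
  ∪ add   = {pkg_at(p1,whs1), pkg_at(p4,depot), truck_at(t2,whs1)}

== RESULT ==
["pkg_at(p1,whs1)", "pkg_at(p4,depot)", "truck_at(t2,whs1)"]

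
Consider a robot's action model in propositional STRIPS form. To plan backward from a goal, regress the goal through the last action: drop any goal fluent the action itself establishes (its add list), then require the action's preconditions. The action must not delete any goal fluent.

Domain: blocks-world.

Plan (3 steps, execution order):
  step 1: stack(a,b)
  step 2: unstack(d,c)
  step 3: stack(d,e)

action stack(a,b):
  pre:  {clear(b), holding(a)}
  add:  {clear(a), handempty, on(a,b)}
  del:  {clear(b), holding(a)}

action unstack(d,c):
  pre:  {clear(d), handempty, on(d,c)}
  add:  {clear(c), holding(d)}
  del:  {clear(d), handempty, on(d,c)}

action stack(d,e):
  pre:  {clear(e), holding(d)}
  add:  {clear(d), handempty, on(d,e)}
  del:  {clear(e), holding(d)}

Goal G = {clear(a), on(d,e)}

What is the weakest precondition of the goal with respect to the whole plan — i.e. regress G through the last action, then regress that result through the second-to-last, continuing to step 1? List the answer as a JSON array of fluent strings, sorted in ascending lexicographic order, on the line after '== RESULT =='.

Work backward from the goal:
  through step 3 (stack(d,e)): drop {on(d,e)}, keep {clear(a)}, require {clear(e), holding(d)}
    → {clear(a), clear(e), holding(d)}
  through step 2 (unstack(d,c)): drop {holding(d)}, keep {clear(a), clear(e)}, require {clear(d), handempty, on(d,c)}
    → {clear(a), clear(d), clear(e), handempty, on(d,c)}
  through step 1 (stack(a,b)): drop {clear(a), handempty}, keep {clear(d), clear(e), on(d,c)}, require {clear(b), holding(a)}
    → {clear(b), clear(d), clear(e), holding(a), on(d,c)}

== RESULT ==
["clear(b)", "clear(d)", "clear(e)", "holding(a)", "on(d,c)"]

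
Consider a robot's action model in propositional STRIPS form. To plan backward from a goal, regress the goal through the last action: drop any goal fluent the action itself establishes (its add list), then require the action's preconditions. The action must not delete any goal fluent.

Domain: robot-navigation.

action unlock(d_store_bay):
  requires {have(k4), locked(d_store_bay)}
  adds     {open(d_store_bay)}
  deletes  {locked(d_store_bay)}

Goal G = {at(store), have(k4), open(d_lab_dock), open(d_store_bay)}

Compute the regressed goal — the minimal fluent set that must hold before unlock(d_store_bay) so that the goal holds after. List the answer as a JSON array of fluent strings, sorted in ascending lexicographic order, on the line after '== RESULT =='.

Regress:
  G ∩ del = {}  (empty — regression defined)
  G \ add = {at(store), have(k4), open(d_lab_dock), open(d_store_bay)} \ {open(d_store_bay)} = {at(store), have(k4), open(d_lab_dock)}
  ∪ pre   = {at(store), have(k4), open(d_lab_dock)} ∪ {have(k4), locked(d_store_bay)}
          = {at(store), have(k4), locked(d_store_bay), open(d_lab_dock)}

== RESULT ==
["at(store)", "have(k4)", "locked(d_store_bay)", "open(d_lab_dock)"]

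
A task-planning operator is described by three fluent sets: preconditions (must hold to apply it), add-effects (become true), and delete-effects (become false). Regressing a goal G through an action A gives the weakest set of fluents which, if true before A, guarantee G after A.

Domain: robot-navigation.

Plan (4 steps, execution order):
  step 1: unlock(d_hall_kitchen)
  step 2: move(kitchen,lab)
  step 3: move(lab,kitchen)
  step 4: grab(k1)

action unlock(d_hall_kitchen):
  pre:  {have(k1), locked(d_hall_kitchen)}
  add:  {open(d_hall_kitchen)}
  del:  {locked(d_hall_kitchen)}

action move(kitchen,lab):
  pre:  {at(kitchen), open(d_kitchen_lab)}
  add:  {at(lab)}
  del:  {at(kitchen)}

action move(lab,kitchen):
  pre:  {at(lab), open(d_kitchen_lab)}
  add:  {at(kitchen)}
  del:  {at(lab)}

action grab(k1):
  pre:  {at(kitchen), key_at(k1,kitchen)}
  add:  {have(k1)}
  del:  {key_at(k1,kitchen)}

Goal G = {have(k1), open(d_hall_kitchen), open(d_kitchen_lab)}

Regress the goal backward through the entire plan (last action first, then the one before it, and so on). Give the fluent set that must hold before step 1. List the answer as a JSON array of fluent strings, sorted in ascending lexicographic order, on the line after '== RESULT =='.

Work backward from the goal:
  through step 4 (grab(k1)): drop {have(k1)}, keep {open(d_hall_kitchen), open(d_kitchen_lab)}, require {at(kitchen), key_at(k1,kitchen)}
    → {at(kitchen), key_at(k1,kitchen), open(d_hall_kitchen), open(d_kitchen_lab)}
  through step 3 (move(lab,kitchen)): drop {at(kitchen)}, keep {key_at(k1,kitchen), open(d_hall_kitchen), open(d_kitchen_lab)}, require {at(lab), open(d_kitchen_lab)}
    → {at(lab), key_at(k1,kitchen), open(d_hall_kitchen), open(d_kitchen_lab)}
  through step 2 (move(kitchen,lab)): drop {at(lab)}, keep {key_at(k1,kitchen), open(d_hall_kitchen), open(d_kitchen_lab)}, require {at(kitchen), open(d_kitchen_lab)}
    → {at(kitchen), key_at(k1,kitchen), open(d_hall_kitchen), open(d_kitchen_lab)}
  through step 1 (unlock(d_hall_kitchen)): drop {open(d_hall_kitchen)}, keep {at(kitchen), key_at(k1,kitchen), open(d_kitchen_lab)}, require {have(k1), locked(d_hall_kitchen)}
    → {at(kitchen), have(k1), key_at(k1,kitchen), locked(d_hall_kitchen), open(d_kitchen_lab)}

== RESULT ==
["at(kitchen)", "have(k1)", "key_at(k1,kitchen)", "locked(d_hall_kitchen)", "open(d_kitchen_lab)"]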